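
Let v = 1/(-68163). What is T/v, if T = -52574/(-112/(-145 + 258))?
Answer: -202473488253/56 ≈ -3.6156e+9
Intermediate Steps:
v = -1/68163 ≈ -1.4671e-5
T = 2970431/56 (T = -52574/(-112/113) = -52574*(-113/112) = 2970431/56 ≈ 53043.)
T/v = 2970431/(56*(-1/68163)) = (2970431/56)*(-68163) = -202473488253/56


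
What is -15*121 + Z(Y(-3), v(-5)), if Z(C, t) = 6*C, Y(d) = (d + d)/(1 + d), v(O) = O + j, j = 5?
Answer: -1797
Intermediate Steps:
v(O) = 5 + O (v(O) = O + 5 = 5 + O)
Y(d) = 2*d/(1 + d) (Y(d) = (2*d)/(1 + d) = 2*d/(1 + d))
-15*121 + Z(Y(-3), v(-5)) = -15*121 + 6*(2*(-3)/(1 - 3)) = -1815 + 6*(2*(-3)/(-2)) = -1815 + 6*(2*(-3)*(-½)) = -1815 + 6*3 = -1815 + 18 = -1797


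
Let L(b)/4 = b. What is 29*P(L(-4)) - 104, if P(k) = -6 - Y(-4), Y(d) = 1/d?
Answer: -1083/4 ≈ -270.75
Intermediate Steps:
Y(d) = 1/d
L(b) = 4*b
P(k) = -23/4 (P(k) = -6 - 1/(-4) = -6 - 1*(-1/4) = -6 + 1/4 = -23/4)
29*P(L(-4)) - 104 = 29*(-23/4) - 104 = -667/4 - 104 = -1083/4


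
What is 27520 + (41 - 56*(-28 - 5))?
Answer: 29409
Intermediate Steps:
27520 + (41 - 56*(-28 - 5)) = 27520 + (41 - 56*(-33)) = 27520 + (41 + 1848) = 27520 + 1889 = 29409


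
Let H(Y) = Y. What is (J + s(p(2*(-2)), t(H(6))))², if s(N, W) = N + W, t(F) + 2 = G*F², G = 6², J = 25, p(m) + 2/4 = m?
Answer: 6911641/4 ≈ 1.7279e+6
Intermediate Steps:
p(m) = -½ + m
G = 36
t(F) = -2 + 36*F²
(J + s(p(2*(-2)), t(H(6))))² = (25 + ((-½ + 2*(-2)) + (-2 + 36*6²)))² = (25 + ((-½ - 4) + (-2 + 36*36)))² = (25 + (-9/2 + (-2 + 1296)))² = (25 + (-9/2 + 1294))² = (25 + 2579/2)² = (2629/2)² = 6911641/4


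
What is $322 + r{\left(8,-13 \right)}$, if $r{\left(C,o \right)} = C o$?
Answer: $218$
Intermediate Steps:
$322 + r{\left(8,-13 \right)} = 322 + 8 \left(-13\right) = 322 - 104 = 218$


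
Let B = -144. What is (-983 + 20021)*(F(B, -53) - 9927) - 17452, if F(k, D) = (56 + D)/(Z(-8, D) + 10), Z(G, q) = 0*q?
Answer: -945009833/5 ≈ -1.8900e+8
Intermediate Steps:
Z(G, q) = 0
F(k, D) = 28/5 + D/10 (F(k, D) = (56 + D)/(0 + 10) = (56 + D)/10 = (56 + D)*(⅒) = 28/5 + D/10)
(-983 + 20021)*(F(B, -53) - 9927) - 17452 = (-983 + 20021)*((28/5 + (⅒)*(-53)) - 9927) - 17452 = 19038*((28/5 - 53/10) - 9927) - 17452 = 19038*(3/10 - 9927) - 17452 = 19038*(-99267/10) - 17452 = -944922573/5 - 17452 = -945009833/5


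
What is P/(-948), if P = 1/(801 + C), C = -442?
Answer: -1/340332 ≈ -2.9383e-6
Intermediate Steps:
P = 1/359 (P = 1/(801 - 442) = 1/359 ≈ 0.0027855)
P/(-948) = (1/359)/(-948) = (1/359)*(-1/948) = -1/340332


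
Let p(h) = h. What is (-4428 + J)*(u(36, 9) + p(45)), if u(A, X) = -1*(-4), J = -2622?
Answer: -345450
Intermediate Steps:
u(A, X) = 4
(-4428 + J)*(u(36, 9) + p(45)) = (-4428 - 2622)*(4 + 45) = -7050*49 = -345450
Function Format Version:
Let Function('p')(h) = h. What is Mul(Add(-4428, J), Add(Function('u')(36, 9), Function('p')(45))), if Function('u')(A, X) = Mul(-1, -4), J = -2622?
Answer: -345450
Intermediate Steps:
Function('u')(A, X) = 4
Mul(Add(-4428, J), Add(Function('u')(36, 9), Function('p')(45))) = Mul(Add(-4428, -2622), Add(4, 45)) = Mul(-7050, 49) = -345450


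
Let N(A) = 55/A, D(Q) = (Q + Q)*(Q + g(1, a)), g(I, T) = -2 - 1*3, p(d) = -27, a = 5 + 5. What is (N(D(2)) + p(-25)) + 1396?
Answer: 16373/12 ≈ 1364.4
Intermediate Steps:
a = 10
g(I, T) = -5 (g(I, T) = -2 - 3 = -5)
D(Q) = 2*Q*(-5 + Q) (D(Q) = (Q + Q)*(Q - 5) = (2*Q)*(-5 + Q) = 2*Q*(-5 + Q))
(N(D(2)) + p(-25)) + 1396 = (55/((2*2*(-5 + 2))) - 27) + 1396 = (55/((2*2*(-3))) - 27) + 1396 = (55/(-12) - 27) + 1396 = (55*(-1/12) - 27) + 1396 = (-55/12 - 27) + 1396 = -379/12 + 1396 = 16373/12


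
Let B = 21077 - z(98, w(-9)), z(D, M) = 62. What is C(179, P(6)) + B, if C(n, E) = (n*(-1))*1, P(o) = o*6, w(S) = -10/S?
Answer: 20836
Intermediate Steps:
P(o) = 6*o
C(n, E) = -n (C(n, E) = -n*1 = -n)
B = 21015 (B = 21077 - 1*62 = 21077 - 62 = 21015)
C(179, P(6)) + B = -1*179 + 21015 = -179 + 21015 = 20836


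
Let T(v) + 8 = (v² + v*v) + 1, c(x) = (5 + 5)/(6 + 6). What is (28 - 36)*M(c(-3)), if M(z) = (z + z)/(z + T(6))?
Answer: -16/79 ≈ -0.20253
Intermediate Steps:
c(x) = ⅚ (c(x) = 10/12 = 10*(1/12) = ⅚)
T(v) = -7 + 2*v² (T(v) = -8 + ((v² + v*v) + 1) = -8 + ((v² + v²) + 1) = -8 + (2*v² + 1) = -8 + (1 + 2*v²) = -7 + 2*v²)
M(z) = 2*z/(65 + z) (M(z) = (z + z)/(z + (-7 + 2*6²)) = (2*z)/(z + (-7 + 2*36)) = (2*z)/(z + (-7 + 72)) = (2*z)/(z + 65) = (2*z)/(65 + z) = 2*z/(65 + z))
(28 - 36)*M(c(-3)) = (28 - 36)*(2*(⅚)/(65 + ⅚)) = -16*5/(6*395/6) = -16*5*6/(6*395) = -8*2/79 = -16/79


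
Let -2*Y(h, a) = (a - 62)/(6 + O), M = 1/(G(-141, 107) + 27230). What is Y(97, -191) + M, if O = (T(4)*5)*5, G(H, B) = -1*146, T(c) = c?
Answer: 428279/358863 ≈ 1.1934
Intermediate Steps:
G(H, B) = -146
M = 1/27084 (M = 1/(-146 + 27230) = 1/27084 ≈ 3.6922e-5)
O = 100 (O = (4*5)*5 = 20*5 = 100)
Y(h, a) = 31/106 - a/212 (Y(h, a) = -(a - 62)/(2*(6 + 100)) = -(-62 + a)/(2*106) = -(-31/53 + a/106)/2 = 31/106 - a/212)
Y(97, -191) + M = (31/106 - 1/212*(-191)) + 1/27084 = (31/106 + 191/212) + 1/27084 = 253/212 + 1/27084 = 428279/358863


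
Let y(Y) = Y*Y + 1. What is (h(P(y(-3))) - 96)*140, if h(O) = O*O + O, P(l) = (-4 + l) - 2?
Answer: -10640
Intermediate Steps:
y(Y) = 1 + Y² (y(Y) = Y² + 1 = 1 + Y²)
P(l) = -6 + l
h(O) = O + O² (h(O) = O² + O = O + O²)
(h(P(y(-3))) - 96)*140 = ((-6 + (1 + (-3)²))*(1 + (-6 + (1 + (-3)²))) - 96)*140 = ((-6 + (1 + 9))*(1 + (-6 + (1 + 9))) - 96)*140 = ((-6 + 10)*(1 + (-6 + 10)) - 96)*140 = (4*(1 + 4) - 96)*140 = (4*5 - 96)*140 = (20 - 96)*140 = -76*140 = -10640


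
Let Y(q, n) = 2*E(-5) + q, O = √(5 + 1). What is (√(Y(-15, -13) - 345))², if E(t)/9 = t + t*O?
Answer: -450 - 90*√6 ≈ -670.45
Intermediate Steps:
O = √6 ≈ 2.4495
E(t) = 9*t + 9*t*√6 (E(t) = 9*(t + t*√6) = 9*t + 9*t*√6)
Y(q, n) = -90 + q - 90*√6 (Y(q, n) = 2*(9*(-5)*(1 + √6)) + q = 2*(-45 - 45*√6) + q = (-90 - 90*√6) + q = -90 + q - 90*√6)
(√(Y(-15, -13) - 345))² = (√((-90 - 15 - 90*√6) - 345))² = (√((-105 - 90*√6) - 345))² = (√(-450 - 90*√6))² = -450 - 90*√6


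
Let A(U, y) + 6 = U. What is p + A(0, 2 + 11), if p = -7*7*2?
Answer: -104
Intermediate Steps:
A(U, y) = -6 + U
p = -98 (p = -49*2 = -98)
p + A(0, 2 + 11) = -98 + (-6 + 0) = -98 - 6 = -104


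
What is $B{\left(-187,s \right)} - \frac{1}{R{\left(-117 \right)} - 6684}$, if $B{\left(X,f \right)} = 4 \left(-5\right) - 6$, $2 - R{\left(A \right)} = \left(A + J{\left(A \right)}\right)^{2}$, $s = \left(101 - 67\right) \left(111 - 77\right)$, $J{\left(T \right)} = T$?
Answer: $- \frac{1597387}{61438} \approx -26.0$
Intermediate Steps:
$s = 1156$ ($s = 34 \cdot 34 = 1156$)
$R{\left(A \right)} = 2 - 4 A^{2}$ ($R{\left(A \right)} = 2 - \left(A + A\right)^{2} = 2 - \left(2 A\right)^{2} = 2 - 4 A^{2}$)
$B{\left(X,f \right)} = -26$ ($B{\left(X,f \right)} = -20 - 6 = -26$)
$B{\left(-187,s \right)} - \frac{1}{R{\left(-117 \right)} - 6684} = -26 - \frac{1}{\left(2 - 4 \left(-117\right)^{2}\right) - 6684} = -26 - \frac{1}{\left(2 - 54756\right) - 6684} = -26 - \frac{1}{-54754 - 6684} = -26 - \frac{1}{-61438} = -26 - - \frac{1}{61438} = -26 + \frac{1}{61438} = - \frac{1597387}{61438}$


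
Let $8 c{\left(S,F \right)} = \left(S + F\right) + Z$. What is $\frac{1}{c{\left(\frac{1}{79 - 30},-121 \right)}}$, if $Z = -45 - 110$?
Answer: $- \frac{392}{13523} \approx -0.028988$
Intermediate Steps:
$Z = -155$
$c{\left(S,F \right)} = - \frac{155}{8} + \frac{F}{8} + \frac{S}{8}$ ($c{\left(S,F \right)} = \frac{\left(S + F\right) - 155}{8} = \frac{\left(F + S\right) - 155}{8} = \frac{-155 + F + S}{8} = - \frac{155}{8} + \frac{F}{8} + \frac{S}{8}$)
$\frac{1}{c{\left(\frac{1}{79 - 30},-121 \right)}} = \frac{1}{- \frac{155}{8} + \frac{1}{8} \left(-121\right) + \frac{1}{8 \left(79 - 30\right)}} = \frac{1}{- \frac{155}{8} - \frac{121}{8} + \frac{1}{8 \cdot 49}} = \frac{1}{- \frac{155}{8} - \frac{121}{8} + \frac{1}{8} \cdot \frac{1}{49}} = \frac{1}{- \frac{155}{8} - \frac{121}{8} + \frac{1}{392}} = \frac{1}{- \frac{13523}{392}} = - \frac{392}{13523}$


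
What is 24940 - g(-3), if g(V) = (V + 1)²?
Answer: 24936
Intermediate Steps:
g(V) = (1 + V)²
24940 - g(-3) = 24940 - (1 - 3)² = 24940 - 1*(-2)² = 24940 - 1*4 = 24940 - 4 = 24936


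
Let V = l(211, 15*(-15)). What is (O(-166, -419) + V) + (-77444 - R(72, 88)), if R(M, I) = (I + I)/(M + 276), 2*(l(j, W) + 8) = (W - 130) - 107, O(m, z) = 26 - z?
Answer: -6719750/87 ≈ -77239.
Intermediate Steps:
l(j, W) = -253/2 + W/2 (l(j, W) = -8 + ((W - 130) - 107)/2 = -8 + ((-130 + W) - 107)/2 = -8 + (-237 + W)/2 = -8 + (-237/2 + W/2) = -253/2 + W/2)
R(M, I) = 2*I/(276 + M) (R(M, I) = (2*I)/(276 + M) = 2*I/(276 + M))
V = -239 (V = -253/2 + (15*(-15))/2 = -253/2 + (½)*(-225) = -253/2 - 225/2 = -239)
(O(-166, -419) + V) + (-77444 - R(72, 88)) = ((26 - 1*(-419)) - 239) + (-77444 - 2*88/(276 + 72)) = ((26 + 419) - 239) + (-77444 - 2*88/348) = (445 - 239) + (-77444 - 2*88/348) = 206 + (-77444 - 1*44/87) = 206 + (-77444 - 44/87) = 206 - 6737672/87 = -6719750/87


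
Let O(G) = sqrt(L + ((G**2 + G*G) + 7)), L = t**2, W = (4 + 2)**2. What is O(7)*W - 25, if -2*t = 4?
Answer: -25 + 36*sqrt(109) ≈ 350.85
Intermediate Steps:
t = -2 (t = -1/2*4 = -2)
W = 36 (W = 6**2 = 36)
L = 4 (L = (-2)**2 = 4)
O(G) = sqrt(11 + 2*G**2) (O(G) = sqrt(4 + ((G**2 + G*G) + 7)) = sqrt(4 + ((G**2 + G**2) + 7)) = sqrt(4 + (2*G**2 + 7)) = sqrt(4 + (7 + 2*G**2)) = sqrt(11 + 2*G**2))
O(7)*W - 25 = sqrt(11 + 2*7**2)*36 - 25 = sqrt(11 + 2*49)*36 - 25 = sqrt(11 + 98)*36 - 25 = sqrt(109)*36 - 25 = 36*sqrt(109) - 25 = -25 + 36*sqrt(109)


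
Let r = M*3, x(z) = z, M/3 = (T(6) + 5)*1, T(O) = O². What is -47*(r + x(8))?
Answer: -17719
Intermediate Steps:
M = 123 (M = 3*((6² + 5)*1) = 3*((36 + 5)*1) = 3*(41*1) = 3*41 = 123)
r = 369 (r = 123*3 = 369)
-47*(r + x(8)) = -47*(369 + 8) = -47*377 = -17719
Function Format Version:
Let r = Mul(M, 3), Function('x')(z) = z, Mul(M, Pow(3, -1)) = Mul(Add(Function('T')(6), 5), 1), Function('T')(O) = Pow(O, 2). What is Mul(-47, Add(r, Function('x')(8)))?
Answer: -17719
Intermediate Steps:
M = 123 (M = Mul(3, Mul(Add(Pow(6, 2), 5), 1)) = Mul(3, Mul(Add(36, 5), 1)) = Mul(3, Mul(41, 1)) = Mul(3, 41) = 123)
r = 369 (r = Mul(123, 3) = 369)
Mul(-47, Add(r, Function('x')(8))) = Mul(-47, Add(369, 8)) = Mul(-47, 377) = -17719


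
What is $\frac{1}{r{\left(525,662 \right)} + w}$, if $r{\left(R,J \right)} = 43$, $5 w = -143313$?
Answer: $- \frac{5}{143098} \approx -3.4941 \cdot 10^{-5}$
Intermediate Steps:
$w = - \frac{143313}{5}$ ($w = \frac{1}{5} \left(-143313\right) = - \frac{143313}{5} \approx -28663.0$)
$\frac{1}{r{\left(525,662 \right)} + w} = \frac{1}{43 - \frac{143313}{5}} = \frac{1}{- \frac{143098}{5}} = - \frac{5}{143098}$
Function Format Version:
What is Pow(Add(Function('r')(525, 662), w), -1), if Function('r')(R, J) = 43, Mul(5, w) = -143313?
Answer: Rational(-5, 143098) ≈ -3.4941e-5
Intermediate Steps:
w = Rational(-143313, 5) (w = Mul(Rational(1, 5), -143313) = Rational(-143313, 5) ≈ -28663.)
Pow(Add(Function('r')(525, 662), w), -1) = Pow(Add(43, Rational(-143313, 5)), -1) = Pow(Rational(-143098, 5), -1) = Rational(-5, 143098)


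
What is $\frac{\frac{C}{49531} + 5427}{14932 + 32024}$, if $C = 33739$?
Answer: $\frac{67209619}{581444409} \approx 0.11559$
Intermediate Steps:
$\frac{\frac{C}{49531} + 5427}{14932 + 32024} = \frac{\frac{33739}{49531} + 5427}{14932 + 32024} = \frac{33739 \cdot \frac{1}{49531} + 5427}{46956} = \left(\frac{33739}{49531} + 5427\right) \frac{1}{46956} = \frac{268838476}{49531} \cdot \frac{1}{46956} = \frac{67209619}{581444409}$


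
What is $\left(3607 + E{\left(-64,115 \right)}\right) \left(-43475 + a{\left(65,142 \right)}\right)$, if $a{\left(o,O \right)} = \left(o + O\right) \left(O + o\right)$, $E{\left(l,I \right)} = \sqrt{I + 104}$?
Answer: $-2257982 - 626 \sqrt{219} \approx -2.2672 \cdot 10^{6}$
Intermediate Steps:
$E{\left(l,I \right)} = \sqrt{104 + I}$
$a{\left(o,O \right)} = \left(O + o\right)^{2}$ ($a{\left(o,O \right)} = \left(O + o\right) \left(O + o\right) = \left(O + o\right)^{2}$)
$\left(3607 + E{\left(-64,115 \right)}\right) \left(-43475 + a{\left(65,142 \right)}\right) = \left(3607 + \sqrt{104 + 115}\right) \left(-43475 + \left(142 + 65\right)^{2}\right) = \left(3607 + \sqrt{219}\right) \left(-43475 + 207^{2}\right) = \left(3607 + \sqrt{219}\right) \left(-43475 + 42849\right) = \left(3607 + \sqrt{219}\right) \left(-626\right) = -2257982 - 626 \sqrt{219}$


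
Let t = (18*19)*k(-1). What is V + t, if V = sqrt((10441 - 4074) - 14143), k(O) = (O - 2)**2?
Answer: 3078 + 36*I*sqrt(6) ≈ 3078.0 + 88.182*I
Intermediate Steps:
k(O) = (-2 + O)**2
V = 36*I*sqrt(6) (V = sqrt(6367 - 14143) = sqrt(-7776) = 36*I*sqrt(6) ≈ 88.182*I)
t = 3078 (t = (18*19)*(-2 - 1)**2 = 342*(-3)**2 = 342*9 = 3078)
V + t = 36*I*sqrt(6) + 3078 = 3078 + 36*I*sqrt(6)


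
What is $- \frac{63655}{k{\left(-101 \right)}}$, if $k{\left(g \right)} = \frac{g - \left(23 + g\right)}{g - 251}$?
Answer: $- \frac{22406560}{23} \approx -9.742 \cdot 10^{5}$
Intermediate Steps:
$k{\left(g \right)} = - \frac{23}{-251 + g}$
$- \frac{63655}{k{\left(-101 \right)}} = - \frac{63655}{\left(-23\right) \frac{1}{-251 - 101}} = - \frac{63655}{\left(-23\right) \frac{1}{-352}} = - \frac{63655}{\left(-23\right) \left(- \frac{1}{352}\right)} = - \frac{63655}{\frac{23}{352}} = \left(-63655\right) \frac{352}{23} = - \frac{22406560}{23}$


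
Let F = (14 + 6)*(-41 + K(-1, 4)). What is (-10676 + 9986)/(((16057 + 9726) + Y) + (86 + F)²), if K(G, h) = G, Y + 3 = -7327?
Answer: -690/586969 ≈ -0.0011755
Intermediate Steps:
Y = -7330 (Y = -3 - 7327 = -7330)
F = -840 (F = (14 + 6)*(-41 - 1) = 20*(-42) = -840)
(-10676 + 9986)/(((16057 + 9726) + Y) + (86 + F)²) = (-10676 + 9986)/(((16057 + 9726) - 7330) + (86 - 840)²) = -690/((25783 - 7330) + (-754)²) = -690/(18453 + 568516) = -690/586969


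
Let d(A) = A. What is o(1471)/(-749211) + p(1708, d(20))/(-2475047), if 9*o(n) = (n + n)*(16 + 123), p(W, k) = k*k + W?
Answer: -60373811834/981705408309 ≈ -0.061499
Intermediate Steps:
p(W, k) = W + k² (p(W, k) = k² + W = W + k²)
o(n) = 278*n/9 (o(n) = ((n + n)*(16 + 123))/9 = ((2*n)*139)/9 = (278*n)/9 = 278*n/9)
o(1471)/(-749211) + p(1708, d(20))/(-2475047) = ((278/9)*1471)/(-749211) + (1708 + 20²)/(-2475047) = (408938/9)*(-1/749211) + (1708 + 400)*(-1/2475047) = -408938/6742899 + 2108*(-1/2475047) = -408938/6742899 - 124/145591 = -60373811834/981705408309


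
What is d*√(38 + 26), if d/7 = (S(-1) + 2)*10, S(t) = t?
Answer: 560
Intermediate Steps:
d = 70 (d = 7*((-1 + 2)*10) = 7*(1*10) = 7*10 = 70)
d*√(38 + 26) = 70*√(38 + 26) = 70*√64 = 70*8 = 560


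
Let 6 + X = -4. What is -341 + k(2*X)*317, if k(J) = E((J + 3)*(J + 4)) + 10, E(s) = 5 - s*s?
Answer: -23448514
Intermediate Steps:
X = -10 (X = -6 - 4 = -10)
E(s) = 5 - s²
k(J) = 15 - (3 + J)²*(4 + J)² (k(J) = (5 - ((J + 3)*(J + 4))²) + 10 = (5 - ((3 + J)*(4 + J))²) + 10 = (5 - (3 + J)²*(4 + J)²) + 10 = 15 - (3 + J)²*(4 + J)²)
-341 + k(2*X)*317 = -341 + (15 - (12 + (2*(-10))² + 7*(2*(-10)))²)*317 = -341 + (15 - (12 + (-20)² + 7*(-20))²)*317 = -341 + (15 - (12 + 400 - 140)²)*317 = -341 + (15 - 1*272²)*317 = -341 + (15 - 1*73984)*317 = -341 + (15 - 73984)*317 = -341 - 73969*317 = -341 - 23448173 = -23448514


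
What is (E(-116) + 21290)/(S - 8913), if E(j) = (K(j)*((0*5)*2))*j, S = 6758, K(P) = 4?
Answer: -4258/431 ≈ -9.8793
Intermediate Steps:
E(j) = 0 (E(j) = (4*((0*5)*2))*j = (4*(0*2))*j = (4*0)*j = 0*j = 0)
(E(-116) + 21290)/(S - 8913) = (0 + 21290)/(6758 - 8913) = 21290/(-2155) = 21290*(-1/2155) = -4258/431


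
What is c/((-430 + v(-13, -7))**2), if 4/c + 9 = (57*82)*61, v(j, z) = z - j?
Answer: 1/12813759120 ≈ 7.8041e-11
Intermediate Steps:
c = 4/285105 (c = 4/(-9 + (57*82)*61) = 4/(-9 + 4674*61) = 4/(-9 + 285114) = 4/285105 ≈ 1.4030e-5)
c/((-430 + v(-13, -7))**2) = 4/(285105*((-430 + (-7 - 1*(-13)))**2)) = 4/(285105*((-430 + (-7 + 13))**2)) = 4/(285105*((-430 + 6)**2)) = 4/(285105*((-424)**2)) = (4/285105)/179776 = (4/285105)*(1/179776) = 1/12813759120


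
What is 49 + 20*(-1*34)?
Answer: -631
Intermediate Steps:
49 + 20*(-1*34) = 49 + 20*(-34) = 49 - 680 = -631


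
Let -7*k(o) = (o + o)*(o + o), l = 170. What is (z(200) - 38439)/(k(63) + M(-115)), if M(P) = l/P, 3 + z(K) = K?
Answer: 439783/26099 ≈ 16.851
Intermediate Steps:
k(o) = -4*o²/7 (k(o) = -(o + o)*(o + o)/7 = -2*o*2*o/7 = -4*o²/7)
z(K) = -3 + K
M(P) = 170/P
(z(200) - 38439)/(k(63) + M(-115)) = ((-3 + 200) - 38439)/(-4/7*63² + 170/(-115)) = (197 - 38439)/(-4/7*3969 + 170*(-1/115)) = -38242/(-2268 - 34/23) = -38242/(-52198/23) = -38242*(-23/52198) = 439783/26099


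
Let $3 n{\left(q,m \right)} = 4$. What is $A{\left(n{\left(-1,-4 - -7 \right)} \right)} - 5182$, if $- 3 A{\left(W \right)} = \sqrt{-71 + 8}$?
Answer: $-5182 - i \sqrt{7} \approx -5182.0 - 2.6458 i$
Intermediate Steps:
$n{\left(q,m \right)} = \frac{4}{3}$ ($n{\left(q,m \right)} = \frac{1}{3} \cdot 4 = \frac{4}{3}$)
$A{\left(W \right)} = - i \sqrt{7}$ ($A{\left(W \right)} = - \frac{\sqrt{-71 + 8}}{3} = - \frac{\sqrt{-63}}{3} = - \frac{3 i \sqrt{7}}{3} = - i \sqrt{7}$)
$A{\left(n{\left(-1,-4 - -7 \right)} \right)} - 5182 = - i \sqrt{7} - 5182 = -5182 - i \sqrt{7}$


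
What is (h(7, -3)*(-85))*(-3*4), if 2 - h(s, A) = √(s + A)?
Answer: 0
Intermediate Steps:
h(s, A) = 2 - √(A + s) (h(s, A) = 2 - √(s + A) = 2 - √(A + s))
(h(7, -3)*(-85))*(-3*4) = ((2 - √(-3 + 7))*(-85))*(-3*4) = ((2 - √4)*(-85))*(-12) = ((2 - 1*2)*(-85))*(-12) = ((2 - 2)*(-85))*(-12) = (0*(-85))*(-12) = 0*(-12) = 0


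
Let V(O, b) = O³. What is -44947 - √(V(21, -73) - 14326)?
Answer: -44947 - I*√5065 ≈ -44947.0 - 71.169*I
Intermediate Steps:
-44947 - √(V(21, -73) - 14326) = -44947 - √(21³ - 14326) = -44947 - √(9261 - 14326) = -44947 - √(-5065) = -44947 - I*√5065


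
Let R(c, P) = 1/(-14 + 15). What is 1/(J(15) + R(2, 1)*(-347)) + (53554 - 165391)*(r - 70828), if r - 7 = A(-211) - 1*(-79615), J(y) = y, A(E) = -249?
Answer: -317274858781/332 ≈ -9.5565e+8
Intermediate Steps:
R(c, P) = 1 (R(c, P) = 1/1 = 1)
r = 79373 (r = 7 + (-249 - 1*(-79615)) = 7 + (-249 + 79615) = 7 + 79366 = 79373)
1/(J(15) + R(2, 1)*(-347)) + (53554 - 165391)*(r - 70828) = 1/(15 + 1*(-347)) + (53554 - 165391)*(79373 - 70828) = 1/(15 - 347) - 111837*8545 = 1/(-332) - 955647165 = -1/332 - 955647165 = -317274858781/332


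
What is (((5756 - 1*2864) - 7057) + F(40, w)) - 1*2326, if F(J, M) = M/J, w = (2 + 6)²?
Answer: -32447/5 ≈ -6489.4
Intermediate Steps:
w = 64 (w = 8² = 64)
(((5756 - 1*2864) - 7057) + F(40, w)) - 1*2326 = (((5756 - 1*2864) - 7057) + 64/40) - 1*2326 = (((5756 - 2864) - 7057) + 64*(1/40)) - 2326 = ((2892 - 7057) + 8/5) - 2326 = (-4165 + 8/5) - 2326 = -20817/5 - 2326 = -32447/5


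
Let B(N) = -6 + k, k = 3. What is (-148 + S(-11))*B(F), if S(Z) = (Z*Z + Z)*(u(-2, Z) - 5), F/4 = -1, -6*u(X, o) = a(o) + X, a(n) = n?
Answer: 1379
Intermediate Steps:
u(X, o) = -X/6 - o/6 (u(X, o) = -(o + X)/6 = -(X + o)/6 = -X/6 - o/6)
F = -4 (F = 4*(-1) = -4)
S(Z) = (-14/3 - Z/6)*(Z + Z²) (S(Z) = (Z*Z + Z)*((-⅙*(-2) - Z/6) - 5) = (Z² + Z)*((⅓ - Z/6) - 5) = (Z + Z²)*(-14/3 - Z/6) = (-14/3 - Z/6)*(Z + Z²))
B(N) = -3 (B(N) = -6 + 3 = -3)
(-148 + S(-11))*B(F) = (-148 + (⅙)*(-11)*(-28 - 1*(-11)² - 29*(-11)))*(-3) = (-148 + (⅙)*(-11)*(-28 - 1*121 + 319))*(-3) = (-148 + (⅙)*(-11)*(-28 - 121 + 319))*(-3) = (-148 + (⅙)*(-11)*170)*(-3) = (-148 - 935/3)*(-3) = -1379/3*(-3) = 1379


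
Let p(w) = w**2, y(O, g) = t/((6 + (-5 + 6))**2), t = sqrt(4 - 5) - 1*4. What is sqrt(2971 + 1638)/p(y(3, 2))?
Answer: 2401*sqrt(4609)/(4 - I)**2 ≈ 8460.4 + 4512.2*I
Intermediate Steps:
t = -4 + I (t = sqrt(-1) - 4 = I - 4 = -4 + I ≈ -4.0 + 1.0*I)
y(O, g) = -4/49 + I/49 (y(O, g) = (-4 + I)/((6 + (-5 + 6))**2) = (-4 + I)/((6 + 1)**2) = (-4 + I)/(7**2) = (-4 + I)/49 = (-4 + I)*(1/49) = -4/49 + I/49)
sqrt(2971 + 1638)/p(y(3, 2)) = sqrt(2971 + 1638)/((-4/49 + I/49)**2) = sqrt(4609)/(-4/49 + I/49)**2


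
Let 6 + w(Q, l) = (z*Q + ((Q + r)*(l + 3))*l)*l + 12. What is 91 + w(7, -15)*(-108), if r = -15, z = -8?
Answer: -2424077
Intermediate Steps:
w(Q, l) = 6 + l*(-8*Q + l*(-15 + Q)*(3 + l)) (w(Q, l) = -6 + ((-8*Q + ((Q - 15)*(l + 3))*l)*l + 12) = -6 + ((-8*Q + ((-15 + Q)*(3 + l))*l)*l + 12) = -6 + ((-8*Q + l*(-15 + Q)*(3 + l))*l + 12) = -6 + (l*(-8*Q + l*(-15 + Q)*(3 + l)) + 12) = -6 + (12 + l*(-8*Q + l*(-15 + Q)*(3 + l))) = 6 + l*(-8*Q + l*(-15 + Q)*(3 + l)))
91 + w(7, -15)*(-108) = 91 + (6 - 45*(-15)**2 - 15*(-15)**3 + 7*(-15)**3 - 8*7*(-15) + 3*7*(-15)**2)*(-108) = 91 + (6 - 45*225 - 15*(-3375) + 7*(-3375) + 840 + 3*7*225)*(-108) = 91 + (6 - 10125 + 50625 - 23625 + 840 + 4725)*(-108) = 91 + 22446*(-108) = 91 - 2424168 = -2424077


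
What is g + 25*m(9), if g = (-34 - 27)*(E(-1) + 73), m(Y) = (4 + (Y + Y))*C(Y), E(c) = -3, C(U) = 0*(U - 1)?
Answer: -4270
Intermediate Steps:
C(U) = 0 (C(U) = 0*(-1 + U) = 0)
m(Y) = 0 (m(Y) = (4 + (Y + Y))*0 = (4 + 2*Y)*0 = 0)
g = -4270 (g = (-34 - 27)*(-3 + 73) = -61*70 = -4270)
g + 25*m(9) = -4270 + 25*0 = -4270 + 0 = -4270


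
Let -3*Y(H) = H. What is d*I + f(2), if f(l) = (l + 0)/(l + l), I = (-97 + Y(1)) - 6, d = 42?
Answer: -8679/2 ≈ -4339.5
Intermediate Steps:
Y(H) = -H/3
I = -310/3 (I = (-97 - 1/3*1) - 6 = (-97 - 1/3) - 6 = -292/3 - 6 = -310/3 ≈ -103.33)
f(l) = 1/2 (f(l) = l/((2*l)) = l*(1/(2*l)) = 1/2)
d*I + f(2) = 42*(-310/3) + 1/2 = -4340 + 1/2 = -8679/2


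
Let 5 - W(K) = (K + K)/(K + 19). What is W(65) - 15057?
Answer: -632249/42 ≈ -15054.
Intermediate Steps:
W(K) = 5 - 2*K/(19 + K) (W(K) = 5 - (K + K)/(K + 19) = 5 - 2*K/(19 + K))
W(65) - 15057 = (95 + 3*65)/(19 + 65) - 15057 = (95 + 195)/84 - 15057 = (1/84)*290 - 15057 = 145/42 - 15057 = -632249/42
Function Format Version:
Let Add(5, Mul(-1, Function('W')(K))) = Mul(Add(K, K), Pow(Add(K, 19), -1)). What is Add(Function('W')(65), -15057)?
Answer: Rational(-632249, 42) ≈ -15054.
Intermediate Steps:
Function('W')(K) = Add(5, Mul(-2, K, Pow(Add(19, K), -1))) (Function('W')(K) = Add(5, Mul(-1, Mul(Add(K, K), Pow(Add(K, 19), -1)))) = Add(5, Mul(-1, Mul(Mul(2, K), Pow(Add(19, K), -1)))) = Add(5, Mul(-1, Mul(2, K, Pow(Add(19, K), -1)))) = Add(5, Mul(-2, K, Pow(Add(19, K), -1))))
Add(Function('W')(65), -15057) = Add(Mul(Pow(Add(19, 65), -1), Add(95, Mul(3, 65))), -15057) = Add(Mul(Pow(84, -1), Add(95, 195)), -15057) = Add(Mul(Rational(1, 84), 290), -15057) = Add(Rational(145, 42), -15057) = Rational(-632249, 42)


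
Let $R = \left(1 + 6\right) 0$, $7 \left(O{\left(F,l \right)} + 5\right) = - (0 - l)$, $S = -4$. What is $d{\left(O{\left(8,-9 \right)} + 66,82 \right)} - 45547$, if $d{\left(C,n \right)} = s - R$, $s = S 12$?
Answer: $-45595$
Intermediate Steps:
$O{\left(F,l \right)} = -5 + \frac{l}{7}$ ($O{\left(F,l \right)} = -5 + \frac{\left(-1\right) \left(0 - l\right)}{7} = -5 + \frac{\left(-1\right) \left(- l\right)}{7} = -5 + \frac{l}{7}$)
$s = -48$ ($s = \left(-4\right) 12 = -48$)
$R = 0$ ($R = 7 \cdot 0 = 0$)
$d{\left(C,n \right)} = -48$ ($d{\left(C,n \right)} = -48 - 0 = -48 + 0 = -48$)
$d{\left(O{\left(8,-9 \right)} + 66,82 \right)} - 45547 = -48 - 45547 = -45595$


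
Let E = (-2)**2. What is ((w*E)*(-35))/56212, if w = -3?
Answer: 105/14053 ≈ 0.0074717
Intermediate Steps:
E = 4
((w*E)*(-35))/56212 = (-3*4*(-35))/56212 = -12*(-35)*(1/56212) = 420*(1/56212) = 105/14053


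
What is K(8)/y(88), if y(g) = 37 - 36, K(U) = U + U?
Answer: 16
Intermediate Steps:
K(U) = 2*U
y(g) = 1
K(8)/y(88) = (2*8)/1 = 16*1 = 16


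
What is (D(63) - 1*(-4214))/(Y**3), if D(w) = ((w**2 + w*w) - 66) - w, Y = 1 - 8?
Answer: -12023/343 ≈ -35.052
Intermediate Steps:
Y = -7
D(w) = -66 - w + 2*w**2 (D(w) = ((w**2 + w**2) - 66) - w = (2*w**2 - 66) - w = (-66 + 2*w**2) - w = -66 - w + 2*w**2)
(D(63) - 1*(-4214))/(Y**3) = ((-66 - 1*63 + 2*63**2) - 1*(-4214))/((-7)**3) = ((-66 - 63 + 2*3969) + 4214)/(-343) = ((-66 - 63 + 7938) + 4214)*(-1/343) = (7809 + 4214)*(-1/343) = 12023*(-1/343) = -12023/343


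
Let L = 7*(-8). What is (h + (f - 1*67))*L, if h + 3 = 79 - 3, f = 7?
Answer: -728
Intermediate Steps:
L = -56
h = 73 (h = -3 + (79 - 3) = -3 + 76 = 73)
(h + (f - 1*67))*L = (73 + (7 - 1*67))*(-56) = (73 + (7 - 67))*(-56) = (73 - 60)*(-56) = 13*(-56) = -728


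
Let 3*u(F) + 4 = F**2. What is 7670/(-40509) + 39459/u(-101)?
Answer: 524124767/45896697 ≈ 11.420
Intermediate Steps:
u(F) = -4/3 + F**2/3
7670/(-40509) + 39459/u(-101) = 7670/(-40509) + 39459/(-4/3 + (1/3)*(-101)**2) = 7670*(-1/40509) + 39459/(-4/3 + (1/3)*10201) = -7670/40509 + 39459/(-4/3 + 10201/3) = -7670/40509 + 39459/3399 = -7670/40509 + 39459*(1/3399) = -7670/40509 + 13153/1133 = 524124767/45896697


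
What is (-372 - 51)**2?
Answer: 178929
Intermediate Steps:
(-372 - 51)**2 = (-423)**2 = 178929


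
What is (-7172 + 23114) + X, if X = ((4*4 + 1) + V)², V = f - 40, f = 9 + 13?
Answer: 15943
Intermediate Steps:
f = 22
V = -18 (V = 22 - 40 = -18)
X = 1 (X = ((4*4 + 1) - 18)² = ((16 + 1) - 18)² = (17 - 18)² = (-1)² = 1)
(-7172 + 23114) + X = (-7172 + 23114) + 1 = 15942 + 1 = 15943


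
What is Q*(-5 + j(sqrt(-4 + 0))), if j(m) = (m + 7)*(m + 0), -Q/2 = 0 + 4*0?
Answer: 0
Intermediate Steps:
Q = 0 (Q = -2*(0 + 4*0) = -2*(0 + 0) = -2*0 = 0)
j(m) = m*(7 + m) (j(m) = (7 + m)*m = m*(7 + m))
Q*(-5 + j(sqrt(-4 + 0))) = 0*(-5 + sqrt(-4 + 0)*(7 + sqrt(-4 + 0))) = 0*(-5 + sqrt(-4)*(7 + sqrt(-4))) = 0*(-5 + (2*I)*(7 + 2*I)) = 0*(-5 + 2*I*(7 + 2*I)) = 0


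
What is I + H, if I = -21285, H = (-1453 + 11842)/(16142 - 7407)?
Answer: -185914086/8735 ≈ -21284.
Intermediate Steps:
H = 10389/8735 ≈ 1.1894
I + H = -21285 + 10389/8735 = -185914086/8735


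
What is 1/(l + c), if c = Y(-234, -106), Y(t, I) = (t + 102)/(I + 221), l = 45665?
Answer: 115/5251343 ≈ 2.1899e-5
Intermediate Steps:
Y(t, I) = (102 + t)/(221 + I)
c = -132/115 (c = (102 - 234)/(221 - 106) = -132/115 ≈ -1.1478)
1/(l + c) = 1/(45665 - 132/115) = 1/(5251343/115) = 115/5251343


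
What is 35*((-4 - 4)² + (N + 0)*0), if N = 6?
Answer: 2240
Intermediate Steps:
35*((-4 - 4)² + (N + 0)*0) = 35*((-4 - 4)² + (6 + 0)*0) = 35*((-8)² + 6*0) = 35*(64 + 0) = 35*64 = 2240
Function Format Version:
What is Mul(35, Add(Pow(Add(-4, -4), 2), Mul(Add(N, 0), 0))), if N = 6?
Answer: 2240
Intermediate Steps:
Mul(35, Add(Pow(Add(-4, -4), 2), Mul(Add(N, 0), 0))) = Mul(35, Add(Pow(Add(-4, -4), 2), Mul(Add(6, 0), 0))) = Mul(35, Add(Pow(-8, 2), Mul(6, 0))) = Mul(35, Add(64, 0)) = Mul(35, 64) = 2240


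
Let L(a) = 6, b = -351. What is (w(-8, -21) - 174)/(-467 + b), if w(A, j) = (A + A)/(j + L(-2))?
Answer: 1297/6135 ≈ 0.21141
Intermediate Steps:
w(A, j) = 2*A/(6 + j) (w(A, j) = (A + A)/(j + 6) = (2*A)/(6 + j) = 2*A/(6 + j))
(w(-8, -21) - 174)/(-467 + b) = (2*(-8)/(6 - 21) - 174)/(-467 - 351) = (2*(-8)/(-15) - 174)/(-818) = (2*(-8)*(-1/15) - 174)*(-1/818) = (16/15 - 174)*(-1/818) = -2594/15*(-1/818) = 1297/6135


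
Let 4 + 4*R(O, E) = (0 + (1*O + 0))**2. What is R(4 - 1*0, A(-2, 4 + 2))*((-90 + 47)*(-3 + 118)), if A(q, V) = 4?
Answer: -14835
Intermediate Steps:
R(O, E) = -1 + O**2/4 (R(O, E) = -1 + (0 + (1*O + 0))**2/4 = -1 + (0 + (O + 0))**2/4 = -1 + (0 + O)**2/4 = -1 + O**2/4)
R(4 - 1*0, A(-2, 4 + 2))*((-90 + 47)*(-3 + 118)) = (-1 + (4 - 1*0)**2/4)*((-90 + 47)*(-3 + 118)) = (-1 + (4 + 0)**2/4)*(-43*115) = (-1 + (1/4)*4**2)*(-4945) = (-1 + (1/4)*16)*(-4945) = (-1 + 4)*(-4945) = 3*(-4945) = -14835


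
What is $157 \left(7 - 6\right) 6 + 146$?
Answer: $1088$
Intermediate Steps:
$157 \left(7 - 6\right) 6 + 146 = 157 \cdot 1 \cdot 6 + 146 = 157 \cdot 6 + 146 = 942 + 146 = 1088$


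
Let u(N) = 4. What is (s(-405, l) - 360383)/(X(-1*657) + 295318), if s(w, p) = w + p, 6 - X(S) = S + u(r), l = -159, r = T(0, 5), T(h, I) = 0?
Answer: -360947/295977 ≈ -1.2195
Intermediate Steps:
r = 0
X(S) = 2 - S (X(S) = 6 - (S + 4) = 6 - (4 + S) = 6 + (-4 - S) = 2 - S)
s(w, p) = p + w
(s(-405, l) - 360383)/(X(-1*657) + 295318) = ((-159 - 405) - 360383)/((2 - (-1)*657) + 295318) = (-564 - 360383)/((2 - 1*(-657)) + 295318) = -360947/((2 + 657) + 295318) = -360947/(659 + 295318) = -360947/295977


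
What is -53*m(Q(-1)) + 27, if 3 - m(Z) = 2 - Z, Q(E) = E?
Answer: 27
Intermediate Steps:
m(Z) = 1 + Z (m(Z) = 3 - (2 - Z) = 3 + (-2 + Z) = 1 + Z)
-53*m(Q(-1)) + 27 = -53*(1 - 1) + 27 = -53*0 + 27 = 0 + 27 = 27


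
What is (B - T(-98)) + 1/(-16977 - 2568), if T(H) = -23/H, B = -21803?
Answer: -41762133863/1915410 ≈ -21803.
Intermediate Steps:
(B - T(-98)) + 1/(-16977 - 2568) = (-21803 - (-23)/(-98)) + 1/(-16977 - 2568) = (-21803 - (-23)*(-1)/98) + 1/(-19545) = (-21803 - 1*23/98) - 1/19545 = (-21803 - 23/98) - 1/19545 = -2136717/98 - 1/19545 = -41762133863/1915410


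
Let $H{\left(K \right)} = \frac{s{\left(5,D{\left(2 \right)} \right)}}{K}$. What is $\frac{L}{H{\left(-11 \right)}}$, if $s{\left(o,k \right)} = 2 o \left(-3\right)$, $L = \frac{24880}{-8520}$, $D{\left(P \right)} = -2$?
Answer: $- \frac{3421}{3195} \approx -1.0707$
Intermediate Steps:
$L = - \frac{622}{213}$ ($L = 24880 \left(- \frac{1}{8520}\right) = - \frac{622}{213} \approx -2.9202$)
$s{\left(o,k \right)} = - 6 o$
$H{\left(K \right)} = - \frac{30}{K}$ ($H{\left(K \right)} = \frac{\left(-6\right) 5}{K} = - \frac{30}{K}$)
$\frac{L}{H{\left(-11 \right)}} = - \frac{622}{213 \left(- \frac{30}{-11}\right)} = - \frac{622}{213 \left(\left(-30\right) \left(- \frac{1}{11}\right)\right)} = - \frac{622}{213 \cdot \frac{30}{11}} = \left(- \frac{622}{213}\right) \frac{11}{30} = - \frac{3421}{3195}$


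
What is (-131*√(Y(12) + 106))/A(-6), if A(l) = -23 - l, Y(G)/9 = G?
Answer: 131*√214/17 ≈ 112.73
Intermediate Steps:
Y(G) = 9*G
(-131*√(Y(12) + 106))/A(-6) = (-131*√(9*12 + 106))/(-23 - 1*(-6)) = (-131*√(108 + 106))/(-23 + 6) = -131*√214/(-17) = -131*√214*(-1/17) = 131*√214/17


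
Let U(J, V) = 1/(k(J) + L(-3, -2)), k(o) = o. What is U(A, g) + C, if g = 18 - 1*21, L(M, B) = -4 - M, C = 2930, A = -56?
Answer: 167009/57 ≈ 2930.0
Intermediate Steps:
g = -3 (g = 18 - 21 = -3)
U(J, V) = 1/(-1 + J) (U(J, V) = 1/(J + (-4 - 1*(-3))) = 1/(J + (-4 + 3)) = 1/(J - 1) = 1/(-1 + J))
U(A, g) + C = 1/(-1 - 56) + 2930 = 1/(-57) + 2930 = -1/57 + 2930 = 167009/57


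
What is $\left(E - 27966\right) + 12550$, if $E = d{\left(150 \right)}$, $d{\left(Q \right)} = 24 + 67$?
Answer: $-15325$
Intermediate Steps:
$d{\left(Q \right)} = 91$
$E = 91$
$\left(E - 27966\right) + 12550 = \left(91 - 27966\right) + 12550 = -27875 + 12550 = -15325$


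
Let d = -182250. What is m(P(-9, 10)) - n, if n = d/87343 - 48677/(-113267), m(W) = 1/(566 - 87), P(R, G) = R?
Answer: 7861333222762/4738785119299 ≈ 1.6589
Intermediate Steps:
m(W) = 1/479
n = -16391315539/9893079581 (n = -182250/87343 - 48677/(-113267) = -182250*1/87343 - 48677*(-1/113267) = -182250/87343 + 48677/113267 = -16391315539/9893079581 ≈ -1.6568)
m(P(-9, 10)) - n = 1/479 - 1*(-16391315539/9893079581) = 1/479 + 16391315539/9893079581 = 7861333222762/4738785119299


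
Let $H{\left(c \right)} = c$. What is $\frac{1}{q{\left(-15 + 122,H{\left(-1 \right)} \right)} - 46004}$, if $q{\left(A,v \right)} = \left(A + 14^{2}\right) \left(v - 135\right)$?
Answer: $- \frac{1}{87212} \approx -1.1466 \cdot 10^{-5}$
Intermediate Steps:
$q{\left(A,v \right)} = \left(-135 + v\right) \left(196 + A\right)$ ($q{\left(A,v \right)} = \left(A + 196\right) \left(-135 + v\right) = \left(196 + A\right) \left(-135 + v\right) = \left(-135 + v\right) \left(196 + A\right)$)
$\frac{1}{q{\left(-15 + 122,H{\left(-1 \right)} \right)} - 46004} = \frac{1}{\left(-26460 - 135 \left(-15 + 122\right) + 196 \left(-1\right) + \left(-15 + 122\right) \left(-1\right)\right) - 46004} = \frac{1}{\left(-26460 - 14445 - 196 + 107 \left(-1\right)\right) - 46004} = \frac{1}{\left(-26460 - 14445 - 196 - 107\right) - 46004} = \frac{1}{-41208 - 46004} = \frac{1}{-87212} = - \frac{1}{87212}$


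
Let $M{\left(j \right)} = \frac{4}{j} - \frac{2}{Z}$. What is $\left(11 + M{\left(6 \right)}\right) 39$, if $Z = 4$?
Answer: $\frac{871}{2} \approx 435.5$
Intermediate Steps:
$M{\left(j \right)} = - \frac{1}{2} + \frac{4}{j}$ ($M{\left(j \right)} = \frac{4}{j} - \frac{2}{4} = \frac{4}{j} - \frac{1}{2} = - \frac{1}{2} + \frac{4}{j}$)
$\left(11 + M{\left(6 \right)}\right) 39 = \left(11 + \frac{8 - 6}{2 \cdot 6}\right) 39 = \left(11 + \frac{1}{2} \cdot \frac{1}{6} \left(8 - 6\right)\right) 39 = \left(11 + \frac{1}{2} \cdot \frac{1}{6} \cdot 2\right) 39 = \left(11 + \frac{1}{6}\right) 39 = \frac{67}{6} \cdot 39 = \frac{871}{2}$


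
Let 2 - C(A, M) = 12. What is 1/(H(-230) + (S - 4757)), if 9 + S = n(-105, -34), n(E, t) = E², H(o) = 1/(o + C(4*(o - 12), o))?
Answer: 240/1502159 ≈ 0.00015977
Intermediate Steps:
C(A, M) = -10 (C(A, M) = 2 - 1*12 = 2 - 12 = -10)
H(o) = 1/(-10 + o) (H(o) = 1/(o - 10) = 1/(-10 + o))
S = 11016 (S = -9 + (-105)² = -9 + 11025 = 11016)
1/(H(-230) + (S - 4757)) = 1/(1/(-10 - 230) + (11016 - 4757)) = 1/(1/(-240) + 6259) = 1/(-1/240 + 6259) = 1/(1502159/240) = 240/1502159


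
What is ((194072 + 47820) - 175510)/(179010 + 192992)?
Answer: 33191/186001 ≈ 0.17845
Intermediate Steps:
((194072 + 47820) - 175510)/(179010 + 192992) = (241892 - 175510)/372002 = 66382*(1/372002) = 33191/186001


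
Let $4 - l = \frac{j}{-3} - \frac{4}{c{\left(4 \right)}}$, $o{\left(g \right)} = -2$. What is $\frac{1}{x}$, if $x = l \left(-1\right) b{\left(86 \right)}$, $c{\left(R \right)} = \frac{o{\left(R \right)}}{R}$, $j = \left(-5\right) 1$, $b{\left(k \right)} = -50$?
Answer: $- \frac{3}{850} \approx -0.0035294$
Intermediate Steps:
$j = -5$
$c{\left(R \right)} = - \frac{2}{R}$
$l = - \frac{17}{3}$ ($l = 4 - \left(- \frac{5}{-3} - \frac{4}{\left(-2\right) \frac{1}{4}}\right) = 4 - \left(\left(-5\right) \left(- \frac{1}{3}\right) - \frac{4}{\left(-2\right) \frac{1}{4}}\right) = 4 - \left(\frac{5}{3} - \frac{4}{- \frac{1}{2}}\right) = 4 - \left(\frac{5}{3} - -8\right) = 4 - \left(\frac{5}{3} + 8\right) = 4 - \frac{29}{3} = - \frac{17}{3} \approx -5.6667$)
$x = - \frac{850}{3}$ ($x = \left(- \frac{17}{3}\right) \left(-1\right) \left(-50\right) = \frac{17}{3} \left(-50\right) = - \frac{850}{3} \approx -283.33$)
$\frac{1}{x} = \frac{1}{- \frac{850}{3}} = - \frac{3}{850}$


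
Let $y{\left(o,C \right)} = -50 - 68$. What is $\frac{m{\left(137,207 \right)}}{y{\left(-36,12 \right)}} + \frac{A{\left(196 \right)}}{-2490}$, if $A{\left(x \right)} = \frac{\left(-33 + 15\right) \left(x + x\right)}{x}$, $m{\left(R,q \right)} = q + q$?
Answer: $- \frac{85551}{24485} \approx -3.494$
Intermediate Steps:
$y{\left(o,C \right)} = -118$
$m{\left(R,q \right)} = 2 q$
$A{\left(x \right)} = -36$ ($A{\left(x \right)} = \frac{\left(-18\right) 2 x}{x} = \frac{\left(-36\right) x}{x} = -36$)
$\frac{m{\left(137,207 \right)}}{y{\left(-36,12 \right)}} + \frac{A{\left(196 \right)}}{-2490} = \frac{2 \cdot 207}{-118} - \frac{36}{-2490} = 414 \left(- \frac{1}{118}\right) - - \frac{6}{415} = - \frac{207}{59} + \frac{6}{415} = - \frac{85551}{24485}$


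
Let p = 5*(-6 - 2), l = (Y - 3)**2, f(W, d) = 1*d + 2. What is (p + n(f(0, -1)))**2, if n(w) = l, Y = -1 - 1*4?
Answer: 576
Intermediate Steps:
Y = -5 (Y = -1 - 4 = -5)
f(W, d) = 2 + d (f(W, d) = d + 2 = 2 + d)
l = 64 (l = (-5 - 3)**2 = (-8)**2 = 64)
p = -40 (p = 5*(-8) = -40)
n(w) = 64
(p + n(f(0, -1)))**2 = (-40 + 64)**2 = 24**2 = 576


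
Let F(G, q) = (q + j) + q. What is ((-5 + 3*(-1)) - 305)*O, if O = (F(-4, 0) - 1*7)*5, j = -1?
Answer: 12520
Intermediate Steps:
F(G, q) = -1 + 2*q (F(G, q) = (q - 1) + q = (-1 + q) + q = -1 + 2*q)
O = -40 (O = ((-1 + 2*0) - 1*7)*5 = ((-1 + 0) - 7)*5 = (-1 - 7)*5 = -8*5 = -40)
((-5 + 3*(-1)) - 305)*O = ((-5 + 3*(-1)) - 305)*(-40) = ((-5 - 3) - 305)*(-40) = (-8 - 305)*(-40) = -313*(-40) = 12520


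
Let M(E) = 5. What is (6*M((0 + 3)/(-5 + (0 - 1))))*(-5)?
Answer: -150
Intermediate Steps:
(6*M((0 + 3)/(-5 + (0 - 1))))*(-5) = (6*5)*(-5) = 30*(-5) = -150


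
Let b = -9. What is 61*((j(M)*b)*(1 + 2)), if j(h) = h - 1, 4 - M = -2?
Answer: -8235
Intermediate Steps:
M = 6 (M = 4 - 1*(-2) = 4 + 2 = 6)
j(h) = -1 + h
61*((j(M)*b)*(1 + 2)) = 61*(((-1 + 6)*(-9))*(1 + 2)) = 61*((5*(-9))*3) = 61*(-45*3) = 61*(-135) = -8235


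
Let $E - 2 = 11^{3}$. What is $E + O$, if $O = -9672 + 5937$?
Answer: $-2402$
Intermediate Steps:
$E = 1333$ ($E = 2 + 11^{3} = 2 + 1331 = 1333$)
$O = -3735$
$E + O = 1333 - 3735 = -2402$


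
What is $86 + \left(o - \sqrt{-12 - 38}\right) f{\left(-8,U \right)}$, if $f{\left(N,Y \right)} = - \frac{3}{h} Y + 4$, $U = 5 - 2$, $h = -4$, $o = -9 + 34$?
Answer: $\frac{969}{4} - \frac{125 i \sqrt{2}}{4} \approx 242.25 - 44.194 i$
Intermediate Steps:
$o = 25$
$U = 3$ ($U = 5 - 2 = 3$)
$f{\left(N,Y \right)} = 4 + \frac{3 Y}{4}$ ($f{\left(N,Y \right)} = - \frac{3}{-4} Y + 4 = \left(-3\right) \left(- \frac{1}{4}\right) Y + 4 = \frac{3 Y}{4} + 4 = 4 + \frac{3 Y}{4}$)
$86 + \left(o - \sqrt{-12 - 38}\right) f{\left(-8,U \right)} = 86 + \left(25 - \sqrt{-12 - 38}\right) \left(4 + \frac{3}{4} \cdot 3\right) = 86 + \left(25 - \sqrt{-50}\right) \left(4 + \frac{9}{4}\right) = 86 + \left(25 - 5 i \sqrt{2}\right) \frac{25}{4} = 86 + \left(\frac{625}{4} - \frac{125 i \sqrt{2}}{4}\right) = \frac{969}{4} - \frac{125 i \sqrt{2}}{4}$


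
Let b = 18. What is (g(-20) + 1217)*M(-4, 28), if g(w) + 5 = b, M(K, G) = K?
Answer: -4920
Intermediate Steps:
g(w) = 13 (g(w) = -5 + 18 = 13)
(g(-20) + 1217)*M(-4, 28) = (13 + 1217)*(-4) = 1230*(-4) = -4920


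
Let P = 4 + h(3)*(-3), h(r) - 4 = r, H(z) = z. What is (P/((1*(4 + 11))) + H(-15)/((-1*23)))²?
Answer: 27556/119025 ≈ 0.23151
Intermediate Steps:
h(r) = 4 + r
P = -17 (P = 4 + (4 + 3)*(-3) = 4 + 7*(-3) = 4 - 21 = -17)
(P/((1*(4 + 11))) + H(-15)/((-1*23)))² = (-17/(4 + 11) - 15/((-1*23)))² = (-17/(1*15) - 15/(-23))² = (-17/15 - 15*(-1/23))² = (-17*1/15 + 15/23)² = (-17/15 + 15/23)² = (-166/345)² = 27556/119025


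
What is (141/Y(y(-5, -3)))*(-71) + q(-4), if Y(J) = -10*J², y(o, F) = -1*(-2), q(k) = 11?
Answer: 10451/40 ≈ 261.27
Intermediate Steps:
y(o, F) = 2
(141/Y(y(-5, -3)))*(-71) + q(-4) = (141/((-10*2²)))*(-71) + 11 = (141/((-10*4)))*(-71) + 11 = (141/(-40))*(-71) + 11 = (141*(-1/40))*(-71) + 11 = -141/40*(-71) + 11 = 10011/40 + 11 = 10451/40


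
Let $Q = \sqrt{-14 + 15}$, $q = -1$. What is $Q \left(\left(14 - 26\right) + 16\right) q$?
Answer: $-4$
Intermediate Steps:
$Q = 1$ ($Q = \sqrt{1} = 1$)
$Q \left(\left(14 - 26\right) + 16\right) q = 1 \left(\left(14 - 26\right) + 16\right) \left(-1\right) = 1 \left(-12 + 16\right) \left(-1\right) = 1 \cdot 4 \left(-1\right) = 4 \left(-1\right) = -4$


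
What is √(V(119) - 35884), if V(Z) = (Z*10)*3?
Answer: I*√32314 ≈ 179.76*I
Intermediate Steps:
V(Z) = 30*Z (V(Z) = (10*Z)*3 = 30*Z)
√(V(119) - 35884) = √(30*119 - 35884) = √(3570 - 35884) = √(-32314) = I*√32314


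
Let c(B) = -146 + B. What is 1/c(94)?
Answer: -1/52 ≈ -0.019231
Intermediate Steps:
1/c(94) = 1/(-146 + 94) = 1/(-52) = -1/52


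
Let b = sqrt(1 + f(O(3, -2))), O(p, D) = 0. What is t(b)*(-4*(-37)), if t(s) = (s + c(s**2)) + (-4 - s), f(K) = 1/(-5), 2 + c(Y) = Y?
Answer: -3848/5 ≈ -769.60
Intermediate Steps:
c(Y) = -2 + Y
f(K) = -1/5
b = 2*sqrt(5)/5 (b = sqrt(1 - 1/5) = sqrt(4/5) = 2*sqrt(5)/5 ≈ 0.89443)
t(s) = -6 + s**2 (t(s) = (s + (-2 + s**2)) + (-4 - s) = (-2 + s + s**2) + (-4 - s) = -6 + s**2)
t(b)*(-4*(-37)) = (-6 + (2*sqrt(5)/5)**2)*(-4*(-37)) = (-6 + 4/5)*148 = -26/5*148 = -3848/5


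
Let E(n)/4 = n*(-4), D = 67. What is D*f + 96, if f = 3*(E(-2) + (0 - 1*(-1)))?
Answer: 6729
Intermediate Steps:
E(n) = -16*n (E(n) = 4*(n*(-4)) = 4*(-4*n) = -16*n)
f = 99 (f = 3*(-16*(-2) + (0 - 1*(-1))) = 3*(32 + (0 + 1)) = 3*(32 + 1) = 3*33 = 99)
D*f + 96 = 67*99 + 96 = 6633 + 96 = 6729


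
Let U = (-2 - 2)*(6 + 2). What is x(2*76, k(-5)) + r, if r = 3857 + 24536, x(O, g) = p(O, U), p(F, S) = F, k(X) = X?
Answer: 28545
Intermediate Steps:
U = -32 (U = -4*8 = -32)
x(O, g) = O
r = 28393
x(2*76, k(-5)) + r = 2*76 + 28393 = 152 + 28393 = 28545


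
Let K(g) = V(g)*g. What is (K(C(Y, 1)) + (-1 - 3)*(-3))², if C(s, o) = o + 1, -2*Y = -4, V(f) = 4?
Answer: 400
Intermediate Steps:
Y = 2 (Y = -½*(-4) = 2)
C(s, o) = 1 + o
K(g) = 4*g
(K(C(Y, 1)) + (-1 - 3)*(-3))² = (4*(1 + 1) + (-1 - 3)*(-3))² = (4*2 - 4*(-3))² = (8 + 12)² = 20² = 400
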